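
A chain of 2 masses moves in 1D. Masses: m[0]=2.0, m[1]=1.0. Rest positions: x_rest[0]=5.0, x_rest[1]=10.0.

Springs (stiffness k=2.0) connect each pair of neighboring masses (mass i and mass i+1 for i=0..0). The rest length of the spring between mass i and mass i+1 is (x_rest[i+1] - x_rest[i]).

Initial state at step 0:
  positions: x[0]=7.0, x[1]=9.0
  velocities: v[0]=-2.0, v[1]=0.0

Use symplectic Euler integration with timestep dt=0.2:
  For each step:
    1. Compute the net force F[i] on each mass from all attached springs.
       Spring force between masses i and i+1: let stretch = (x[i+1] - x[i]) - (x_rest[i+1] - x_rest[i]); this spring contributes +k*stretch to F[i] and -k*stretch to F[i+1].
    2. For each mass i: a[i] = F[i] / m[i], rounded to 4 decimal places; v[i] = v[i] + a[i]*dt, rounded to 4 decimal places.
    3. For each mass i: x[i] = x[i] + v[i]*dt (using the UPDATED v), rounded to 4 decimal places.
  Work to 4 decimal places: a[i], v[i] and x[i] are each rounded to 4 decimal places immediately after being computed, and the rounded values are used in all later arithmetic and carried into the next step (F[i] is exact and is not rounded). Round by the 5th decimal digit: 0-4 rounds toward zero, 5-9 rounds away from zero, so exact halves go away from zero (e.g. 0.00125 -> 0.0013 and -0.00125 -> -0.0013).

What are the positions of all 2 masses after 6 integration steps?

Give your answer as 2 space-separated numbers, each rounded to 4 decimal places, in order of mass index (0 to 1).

Answer: 3.4125 11.3752

Derivation:
Step 0: x=[7.0000 9.0000] v=[-2.0000 0.0000]
Step 1: x=[6.4800 9.2400] v=[-2.6000 1.2000]
Step 2: x=[5.8704 9.6592] v=[-3.0480 2.0960]
Step 3: x=[5.2124 10.1753] v=[-3.2902 2.5805]
Step 4: x=[4.5529 10.6944] v=[-3.2976 2.5953]
Step 5: x=[3.9390 11.1221] v=[-3.0693 2.1387]
Step 6: x=[3.4125 11.3752] v=[-2.6327 1.2655]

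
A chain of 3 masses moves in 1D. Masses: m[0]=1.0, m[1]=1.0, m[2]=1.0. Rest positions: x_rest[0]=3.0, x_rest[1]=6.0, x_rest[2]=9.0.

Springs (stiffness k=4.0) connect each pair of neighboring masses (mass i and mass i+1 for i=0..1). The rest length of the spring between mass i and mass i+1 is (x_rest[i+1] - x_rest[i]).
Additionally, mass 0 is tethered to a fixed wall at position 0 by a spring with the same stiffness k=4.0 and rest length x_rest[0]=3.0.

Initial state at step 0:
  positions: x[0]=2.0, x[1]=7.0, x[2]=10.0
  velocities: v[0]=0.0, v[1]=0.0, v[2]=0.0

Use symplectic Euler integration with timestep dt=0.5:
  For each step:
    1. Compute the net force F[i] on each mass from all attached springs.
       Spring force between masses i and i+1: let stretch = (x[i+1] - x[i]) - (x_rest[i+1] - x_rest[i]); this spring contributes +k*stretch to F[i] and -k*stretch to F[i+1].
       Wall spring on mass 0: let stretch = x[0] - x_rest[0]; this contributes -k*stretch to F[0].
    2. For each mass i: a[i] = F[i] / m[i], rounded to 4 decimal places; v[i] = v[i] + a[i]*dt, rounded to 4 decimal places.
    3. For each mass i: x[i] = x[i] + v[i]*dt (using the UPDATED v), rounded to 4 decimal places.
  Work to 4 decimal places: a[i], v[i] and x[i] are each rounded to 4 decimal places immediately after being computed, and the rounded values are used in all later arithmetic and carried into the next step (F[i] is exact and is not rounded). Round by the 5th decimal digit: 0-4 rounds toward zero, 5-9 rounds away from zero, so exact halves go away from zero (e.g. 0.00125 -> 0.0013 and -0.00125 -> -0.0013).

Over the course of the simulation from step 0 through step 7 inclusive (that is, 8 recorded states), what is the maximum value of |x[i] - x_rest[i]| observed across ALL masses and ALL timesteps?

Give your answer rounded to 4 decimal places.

Step 0: x=[2.0000 7.0000 10.0000] v=[0.0000 0.0000 0.0000]
Step 1: x=[5.0000 5.0000 10.0000] v=[6.0000 -4.0000 0.0000]
Step 2: x=[3.0000 8.0000 8.0000] v=[-4.0000 6.0000 -4.0000]
Step 3: x=[3.0000 6.0000 9.0000] v=[0.0000 -4.0000 2.0000]
Step 4: x=[3.0000 4.0000 10.0000] v=[0.0000 -4.0000 2.0000]
Step 5: x=[1.0000 7.0000 8.0000] v=[-4.0000 6.0000 -4.0000]
Step 6: x=[4.0000 5.0000 8.0000] v=[6.0000 -4.0000 0.0000]
Step 7: x=[4.0000 5.0000 8.0000] v=[0.0000 0.0000 0.0000]
Max displacement = 2.0000

Answer: 2.0000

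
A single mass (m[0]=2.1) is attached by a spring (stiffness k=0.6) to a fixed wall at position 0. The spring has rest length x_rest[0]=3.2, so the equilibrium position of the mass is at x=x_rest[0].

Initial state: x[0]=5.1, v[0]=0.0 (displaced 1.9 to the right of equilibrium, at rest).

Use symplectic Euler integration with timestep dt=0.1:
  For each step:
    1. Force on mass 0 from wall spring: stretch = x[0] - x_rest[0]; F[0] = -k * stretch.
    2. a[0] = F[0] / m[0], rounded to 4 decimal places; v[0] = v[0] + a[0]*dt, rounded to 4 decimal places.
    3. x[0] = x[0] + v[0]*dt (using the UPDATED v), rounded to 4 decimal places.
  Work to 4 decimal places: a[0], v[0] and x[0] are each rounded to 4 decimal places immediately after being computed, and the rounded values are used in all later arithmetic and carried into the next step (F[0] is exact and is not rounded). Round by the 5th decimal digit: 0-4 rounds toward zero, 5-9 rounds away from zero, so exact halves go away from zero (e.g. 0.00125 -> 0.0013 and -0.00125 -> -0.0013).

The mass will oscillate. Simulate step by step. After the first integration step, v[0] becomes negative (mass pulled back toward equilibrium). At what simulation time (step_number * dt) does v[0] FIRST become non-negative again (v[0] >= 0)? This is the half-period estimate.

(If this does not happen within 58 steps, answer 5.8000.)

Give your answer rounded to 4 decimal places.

Step 0: x=[5.1000] v=[0.0000]
Step 1: x=[5.0946] v=[-0.0543]
Step 2: x=[5.0838] v=[-0.1084]
Step 3: x=[5.0676] v=[-0.1622]
Step 4: x=[5.0460] v=[-0.2156]
Step 5: x=[5.0192] v=[-0.2683]
Step 6: x=[4.9872] v=[-0.3203]
Step 7: x=[4.9501] v=[-0.3714]
Step 8: x=[4.9080] v=[-0.4214]
Step 9: x=[4.8610] v=[-0.4702]
Step 10: x=[4.8092] v=[-0.5177]
Step 11: x=[4.7528] v=[-0.5637]
Step 12: x=[4.6920] v=[-0.6081]
Step 13: x=[4.6269] v=[-0.6507]
Step 14: x=[4.5578] v=[-0.6915]
Step 15: x=[4.4848] v=[-0.7303]
Step 16: x=[4.4081] v=[-0.7670]
Step 17: x=[4.3280] v=[-0.8015]
Step 18: x=[4.2446] v=[-0.8337]
Step 19: x=[4.1582] v=[-0.8636]
Step 20: x=[4.0691] v=[-0.8910]
Step 21: x=[3.9775] v=[-0.9158]
Step 22: x=[3.8837] v=[-0.9380]
Step 23: x=[3.7880] v=[-0.9575]
Step 24: x=[3.6906] v=[-0.9743]
Step 25: x=[3.5918] v=[-0.9883]
Step 26: x=[3.4919] v=[-0.9995]
Step 27: x=[3.3911] v=[-1.0078]
Step 28: x=[3.2898] v=[-1.0133]
Step 29: x=[3.1882] v=[-1.0159]
Step 30: x=[3.0866] v=[-1.0156]
Step 31: x=[2.9854] v=[-1.0124]
Step 32: x=[2.8848] v=[-1.0063]
Step 33: x=[2.7851] v=[-0.9973]
Step 34: x=[2.6866] v=[-0.9855]
Step 35: x=[2.5895] v=[-0.9708]
Step 36: x=[2.4942] v=[-0.9534]
Step 37: x=[2.4009] v=[-0.9332]
Step 38: x=[2.3099] v=[-0.9104]
Step 39: x=[2.2214] v=[-0.8850]
Step 40: x=[2.1357] v=[-0.8570]
Step 41: x=[2.0530] v=[-0.8266]
Step 42: x=[1.9736] v=[-0.7938]
Step 43: x=[1.8977] v=[-0.7588]
Step 44: x=[1.8255] v=[-0.7216]
Step 45: x=[1.7573] v=[-0.6823]
Step 46: x=[1.6932] v=[-0.6411]
Step 47: x=[1.6334] v=[-0.5981]
Step 48: x=[1.5781] v=[-0.5533]
Step 49: x=[1.5274] v=[-0.5070]
Step 50: x=[1.4815] v=[-0.4592]
Step 51: x=[1.4405] v=[-0.4101]
Step 52: x=[1.4045] v=[-0.3598]
Step 53: x=[1.3737] v=[-0.3085]
Step 54: x=[1.3481] v=[-0.2563]
Step 55: x=[1.3278] v=[-0.2034]
Step 56: x=[1.3128] v=[-0.1499]
Step 57: x=[1.3032] v=[-0.0960]
Step 58: x=[1.2990] v=[-0.0418]
v[0] did not become non-negative within 58 steps; using fallback time=5.8000

Answer: 5.8000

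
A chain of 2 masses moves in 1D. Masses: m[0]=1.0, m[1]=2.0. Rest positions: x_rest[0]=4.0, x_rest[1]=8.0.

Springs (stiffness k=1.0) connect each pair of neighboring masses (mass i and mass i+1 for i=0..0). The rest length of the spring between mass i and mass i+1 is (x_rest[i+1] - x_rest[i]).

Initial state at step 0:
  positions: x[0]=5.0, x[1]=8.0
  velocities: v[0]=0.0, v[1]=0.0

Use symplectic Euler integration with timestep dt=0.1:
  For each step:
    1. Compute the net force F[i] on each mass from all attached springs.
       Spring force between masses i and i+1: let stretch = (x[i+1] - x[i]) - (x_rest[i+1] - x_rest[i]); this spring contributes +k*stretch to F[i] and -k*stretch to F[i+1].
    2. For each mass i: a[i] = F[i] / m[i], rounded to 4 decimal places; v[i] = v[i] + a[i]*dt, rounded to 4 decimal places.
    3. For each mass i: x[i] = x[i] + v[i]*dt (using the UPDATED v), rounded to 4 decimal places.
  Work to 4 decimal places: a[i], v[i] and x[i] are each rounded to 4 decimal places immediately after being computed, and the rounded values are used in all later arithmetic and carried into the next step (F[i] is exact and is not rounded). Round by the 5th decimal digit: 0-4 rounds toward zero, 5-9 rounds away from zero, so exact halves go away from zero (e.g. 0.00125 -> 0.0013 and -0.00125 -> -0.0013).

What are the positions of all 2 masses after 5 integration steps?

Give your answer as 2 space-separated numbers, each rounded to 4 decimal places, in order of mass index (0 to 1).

Step 0: x=[5.0000 8.0000] v=[0.0000 0.0000]
Step 1: x=[4.9900 8.0050] v=[-0.1000 0.0500]
Step 2: x=[4.9702 8.0149] v=[-0.1985 0.0993]
Step 3: x=[4.9408 8.0296] v=[-0.2940 0.1471]
Step 4: x=[4.9023 8.0489] v=[-0.3851 0.1927]
Step 5: x=[4.8553 8.0724] v=[-0.4704 0.2354]

Answer: 4.8553 8.0724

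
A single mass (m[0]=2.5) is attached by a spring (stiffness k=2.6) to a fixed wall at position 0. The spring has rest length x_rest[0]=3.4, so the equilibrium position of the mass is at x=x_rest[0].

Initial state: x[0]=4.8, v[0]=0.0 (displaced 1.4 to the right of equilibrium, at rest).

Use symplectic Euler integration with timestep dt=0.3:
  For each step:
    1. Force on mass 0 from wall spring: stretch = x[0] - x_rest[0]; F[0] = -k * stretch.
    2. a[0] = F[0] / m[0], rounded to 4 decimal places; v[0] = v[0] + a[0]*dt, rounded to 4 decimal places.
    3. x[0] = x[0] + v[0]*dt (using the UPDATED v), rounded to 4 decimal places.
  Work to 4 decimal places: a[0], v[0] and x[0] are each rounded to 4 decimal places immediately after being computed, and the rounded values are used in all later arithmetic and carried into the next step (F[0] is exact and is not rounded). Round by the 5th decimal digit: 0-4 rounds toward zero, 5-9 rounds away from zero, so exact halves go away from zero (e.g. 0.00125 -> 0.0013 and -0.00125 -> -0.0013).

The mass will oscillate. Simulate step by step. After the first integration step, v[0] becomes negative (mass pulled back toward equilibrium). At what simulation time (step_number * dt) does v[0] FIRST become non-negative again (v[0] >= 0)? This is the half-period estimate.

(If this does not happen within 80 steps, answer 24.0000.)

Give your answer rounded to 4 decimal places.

Answer: 3.3000

Derivation:
Step 0: x=[4.8000] v=[0.0000]
Step 1: x=[4.6690] v=[-0.4368]
Step 2: x=[4.4192] v=[-0.8327]
Step 3: x=[4.0740] v=[-1.1507]
Step 4: x=[3.6657] v=[-1.3610]
Step 5: x=[3.2325] v=[-1.4439]
Step 6: x=[2.8150] v=[-1.3916]
Step 7: x=[2.4523] v=[-1.2091]
Step 8: x=[2.1783] v=[-0.9134]
Step 9: x=[2.0186] v=[-0.5322]
Step 10: x=[1.9882] v=[-0.1012]
Step 11: x=[2.0900] v=[0.3393]
First v>=0 after going negative at step 11, time=3.3000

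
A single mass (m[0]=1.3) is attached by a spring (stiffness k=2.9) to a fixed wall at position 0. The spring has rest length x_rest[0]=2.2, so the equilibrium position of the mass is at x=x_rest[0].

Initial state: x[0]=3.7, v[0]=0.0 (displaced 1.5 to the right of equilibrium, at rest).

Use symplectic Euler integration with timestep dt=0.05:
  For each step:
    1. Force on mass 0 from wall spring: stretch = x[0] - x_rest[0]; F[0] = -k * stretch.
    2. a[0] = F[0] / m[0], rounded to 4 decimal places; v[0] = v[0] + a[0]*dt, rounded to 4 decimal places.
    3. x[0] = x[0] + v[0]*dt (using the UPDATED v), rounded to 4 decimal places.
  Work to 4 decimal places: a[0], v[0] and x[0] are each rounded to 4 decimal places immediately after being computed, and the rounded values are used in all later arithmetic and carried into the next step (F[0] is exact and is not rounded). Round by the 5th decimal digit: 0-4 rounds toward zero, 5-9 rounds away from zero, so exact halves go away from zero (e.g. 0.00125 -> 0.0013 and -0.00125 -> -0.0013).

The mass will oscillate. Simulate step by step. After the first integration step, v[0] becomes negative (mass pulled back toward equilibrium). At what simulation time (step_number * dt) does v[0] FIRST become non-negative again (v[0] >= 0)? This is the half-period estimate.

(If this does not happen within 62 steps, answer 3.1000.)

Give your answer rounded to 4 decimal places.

Step 0: x=[3.7000] v=[0.0000]
Step 1: x=[3.6916] v=[-0.1673]
Step 2: x=[3.6749] v=[-0.3337]
Step 3: x=[3.6500] v=[-0.4982]
Step 4: x=[3.6170] v=[-0.6599]
Step 5: x=[3.5761] v=[-0.8180]
Step 6: x=[3.5275] v=[-0.9715]
Step 7: x=[3.4715] v=[-1.1196]
Step 8: x=[3.4084] v=[-1.2614]
Step 9: x=[3.3386] v=[-1.3962]
Step 10: x=[3.2624] v=[-1.5232]
Step 11: x=[3.1803] v=[-1.6417]
Step 12: x=[3.0928] v=[-1.7510]
Step 13: x=[3.0003] v=[-1.8506]
Step 14: x=[2.9033] v=[-1.9399]
Step 15: x=[2.8024] v=[-2.0183]
Step 16: x=[2.6981] v=[-2.0855]
Step 17: x=[2.5910] v=[-2.1411]
Step 18: x=[2.4818] v=[-2.1847]
Step 19: x=[2.3710] v=[-2.2161]
Step 20: x=[2.2592] v=[-2.2352]
Step 21: x=[2.1471] v=[-2.2418]
Step 22: x=[2.0353] v=[-2.2359]
Step 23: x=[1.9244] v=[-2.2175]
Step 24: x=[1.8151] v=[-2.1868]
Step 25: x=[1.7079] v=[-2.1439]
Step 26: x=[1.6035] v=[-2.0890]
Step 27: x=[1.5024] v=[-2.0225]
Step 28: x=[1.4052] v=[-1.9447]
Step 29: x=[1.3124] v=[-1.8561]
Step 30: x=[1.2245] v=[-1.7571]
Step 31: x=[1.1421] v=[-1.6483]
Step 32: x=[1.0656] v=[-1.5303]
Step 33: x=[0.9954] v=[-1.4038]
Step 34: x=[0.9319] v=[-1.2694]
Step 35: x=[0.8755] v=[-1.1280]
Step 36: x=[0.8265] v=[-0.9803]
Step 37: x=[0.7851] v=[-0.8271]
Step 38: x=[0.7516] v=[-0.6693]
Step 39: x=[0.7262] v=[-0.5078]
Step 40: x=[0.7090] v=[-0.3434]
Step 41: x=[0.7001] v=[-0.1771]
Step 42: x=[0.6996] v=[-0.0098]
Step 43: x=[0.7075] v=[0.1576]
First v>=0 after going negative at step 43, time=2.1500

Answer: 2.1500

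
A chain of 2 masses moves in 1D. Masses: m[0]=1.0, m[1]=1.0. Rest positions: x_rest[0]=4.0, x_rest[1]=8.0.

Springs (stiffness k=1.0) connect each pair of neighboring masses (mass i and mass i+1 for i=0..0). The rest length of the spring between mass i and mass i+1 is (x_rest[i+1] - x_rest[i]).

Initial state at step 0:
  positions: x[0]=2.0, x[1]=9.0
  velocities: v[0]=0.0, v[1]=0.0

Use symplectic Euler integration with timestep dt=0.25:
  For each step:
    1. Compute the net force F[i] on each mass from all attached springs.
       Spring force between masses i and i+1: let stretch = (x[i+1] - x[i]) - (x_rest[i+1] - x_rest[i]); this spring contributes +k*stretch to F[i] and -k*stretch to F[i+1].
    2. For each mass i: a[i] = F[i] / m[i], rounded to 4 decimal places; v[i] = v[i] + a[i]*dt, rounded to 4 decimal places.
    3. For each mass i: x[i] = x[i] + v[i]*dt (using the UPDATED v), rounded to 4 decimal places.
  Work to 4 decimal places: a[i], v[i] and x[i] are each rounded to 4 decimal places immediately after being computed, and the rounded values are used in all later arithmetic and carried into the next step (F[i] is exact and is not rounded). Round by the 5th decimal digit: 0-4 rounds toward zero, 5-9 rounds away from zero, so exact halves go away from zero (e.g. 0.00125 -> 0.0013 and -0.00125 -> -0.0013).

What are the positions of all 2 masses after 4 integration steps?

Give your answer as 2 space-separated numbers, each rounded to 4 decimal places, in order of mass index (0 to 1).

Step 0: x=[2.0000 9.0000] v=[0.0000 0.0000]
Step 1: x=[2.1875 8.8125] v=[0.7500 -0.7500]
Step 2: x=[2.5391 8.4609] v=[1.4063 -1.4063]
Step 3: x=[3.0108 7.9892] v=[1.8868 -1.8868]
Step 4: x=[3.5437 7.4564] v=[2.1314 -2.1314]

Answer: 3.5437 7.4564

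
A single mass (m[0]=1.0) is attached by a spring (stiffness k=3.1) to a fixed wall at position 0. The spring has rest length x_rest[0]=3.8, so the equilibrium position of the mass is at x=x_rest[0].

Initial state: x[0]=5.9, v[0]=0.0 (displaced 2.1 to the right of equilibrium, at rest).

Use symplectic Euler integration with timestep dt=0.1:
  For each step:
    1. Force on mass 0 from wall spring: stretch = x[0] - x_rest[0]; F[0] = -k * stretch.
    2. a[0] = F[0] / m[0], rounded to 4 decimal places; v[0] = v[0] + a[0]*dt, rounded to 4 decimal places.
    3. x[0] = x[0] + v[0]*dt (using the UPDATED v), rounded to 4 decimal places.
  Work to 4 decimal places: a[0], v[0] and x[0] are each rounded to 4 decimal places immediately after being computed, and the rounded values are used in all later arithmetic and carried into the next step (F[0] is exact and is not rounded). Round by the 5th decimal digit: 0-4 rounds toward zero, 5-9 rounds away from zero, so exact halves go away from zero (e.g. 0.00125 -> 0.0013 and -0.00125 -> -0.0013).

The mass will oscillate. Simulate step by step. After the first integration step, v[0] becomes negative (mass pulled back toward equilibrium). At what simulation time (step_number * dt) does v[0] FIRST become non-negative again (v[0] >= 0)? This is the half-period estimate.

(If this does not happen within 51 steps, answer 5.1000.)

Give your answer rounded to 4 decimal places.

Step 0: x=[5.9000] v=[0.0000]
Step 1: x=[5.8349] v=[-0.6510]
Step 2: x=[5.7067] v=[-1.2818]
Step 3: x=[5.5194] v=[-1.8729]
Step 4: x=[5.2788] v=[-2.4059]
Step 5: x=[4.9924] v=[-2.8643]
Step 6: x=[4.6690] v=[-3.2339]
Step 7: x=[4.3187] v=[-3.5033]
Step 8: x=[3.9523] v=[-3.6641]
Step 9: x=[3.5812] v=[-3.7113]
Step 10: x=[3.2169] v=[-3.6435]
Step 11: x=[2.8706] v=[-3.4627]
Step 12: x=[2.5531] v=[-3.1746]
Step 13: x=[2.2743] v=[-2.7881]
Step 14: x=[2.0428] v=[-2.3151]
Step 15: x=[1.8658] v=[-1.7704]
Step 16: x=[1.7487] v=[-1.1708]
Step 17: x=[1.6952] v=[-0.5349]
Step 18: x=[1.7070] v=[0.1176]
First v>=0 after going negative at step 18, time=1.8000

Answer: 1.8000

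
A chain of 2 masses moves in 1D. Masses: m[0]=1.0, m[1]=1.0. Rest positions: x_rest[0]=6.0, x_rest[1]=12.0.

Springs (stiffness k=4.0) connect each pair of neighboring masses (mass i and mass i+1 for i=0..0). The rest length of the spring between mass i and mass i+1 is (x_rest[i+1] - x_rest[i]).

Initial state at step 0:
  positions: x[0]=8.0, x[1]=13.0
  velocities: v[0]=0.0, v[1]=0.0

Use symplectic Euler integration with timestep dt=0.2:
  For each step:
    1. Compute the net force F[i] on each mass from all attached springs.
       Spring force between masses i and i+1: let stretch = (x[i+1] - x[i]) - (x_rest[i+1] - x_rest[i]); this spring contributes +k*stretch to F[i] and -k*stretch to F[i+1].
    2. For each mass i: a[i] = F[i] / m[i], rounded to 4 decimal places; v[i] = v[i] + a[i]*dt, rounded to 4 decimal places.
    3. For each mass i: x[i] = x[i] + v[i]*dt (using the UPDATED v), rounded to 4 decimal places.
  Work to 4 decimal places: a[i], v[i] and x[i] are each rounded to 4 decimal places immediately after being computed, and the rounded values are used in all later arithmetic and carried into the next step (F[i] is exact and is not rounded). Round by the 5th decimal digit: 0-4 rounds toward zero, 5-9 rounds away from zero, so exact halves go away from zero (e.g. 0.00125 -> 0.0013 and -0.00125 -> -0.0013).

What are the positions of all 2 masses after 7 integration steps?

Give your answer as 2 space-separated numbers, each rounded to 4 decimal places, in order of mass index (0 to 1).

Step 0: x=[8.0000 13.0000] v=[0.0000 0.0000]
Step 1: x=[7.8400 13.1600] v=[-0.8000 0.8000]
Step 2: x=[7.5712 13.4288] v=[-1.3440 1.3440]
Step 3: x=[7.2796 13.7204] v=[-1.4579 1.4579]
Step 4: x=[7.0585 13.9415] v=[-1.1053 1.1053]
Step 5: x=[6.9787 14.0213] v=[-0.3989 0.3989]
Step 6: x=[7.0657 13.9343] v=[0.4352 -0.4352]
Step 7: x=[7.2917 13.7083] v=[1.1301 -1.1301]

Answer: 7.2917 13.7083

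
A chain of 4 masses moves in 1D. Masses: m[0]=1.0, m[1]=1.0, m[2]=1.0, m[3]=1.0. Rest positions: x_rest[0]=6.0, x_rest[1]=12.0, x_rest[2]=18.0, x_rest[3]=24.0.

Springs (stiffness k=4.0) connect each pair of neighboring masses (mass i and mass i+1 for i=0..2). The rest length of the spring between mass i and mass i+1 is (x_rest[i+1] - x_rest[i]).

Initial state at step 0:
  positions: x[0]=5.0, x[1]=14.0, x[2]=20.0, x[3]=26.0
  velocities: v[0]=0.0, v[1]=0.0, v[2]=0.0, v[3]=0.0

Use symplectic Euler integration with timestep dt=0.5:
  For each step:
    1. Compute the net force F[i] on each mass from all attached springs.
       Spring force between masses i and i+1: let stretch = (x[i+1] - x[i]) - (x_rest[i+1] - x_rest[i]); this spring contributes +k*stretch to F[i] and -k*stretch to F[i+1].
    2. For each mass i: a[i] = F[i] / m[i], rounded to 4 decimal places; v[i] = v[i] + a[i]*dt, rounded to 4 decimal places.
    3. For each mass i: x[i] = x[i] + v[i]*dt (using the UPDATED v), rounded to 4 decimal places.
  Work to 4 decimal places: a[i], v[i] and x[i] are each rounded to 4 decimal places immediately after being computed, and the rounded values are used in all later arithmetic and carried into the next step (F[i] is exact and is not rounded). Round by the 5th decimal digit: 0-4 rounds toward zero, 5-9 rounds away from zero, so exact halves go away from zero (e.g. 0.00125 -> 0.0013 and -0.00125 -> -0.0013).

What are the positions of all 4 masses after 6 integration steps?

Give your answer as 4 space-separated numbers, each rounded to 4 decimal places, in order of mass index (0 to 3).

Answer: 8.0000 11.0000 20.0000 26.0000

Derivation:
Step 0: x=[5.0000 14.0000 20.0000 26.0000] v=[0.0000 0.0000 0.0000 0.0000]
Step 1: x=[8.0000 11.0000 20.0000 26.0000] v=[6.0000 -6.0000 0.0000 0.0000]
Step 2: x=[8.0000 14.0000 17.0000 26.0000] v=[0.0000 6.0000 -6.0000 0.0000]
Step 3: x=[8.0000 14.0000 20.0000 23.0000] v=[0.0000 0.0000 6.0000 -6.0000]
Step 4: x=[8.0000 14.0000 20.0000 23.0000] v=[0.0000 0.0000 0.0000 0.0000]
Step 5: x=[8.0000 14.0000 17.0000 26.0000] v=[0.0000 0.0000 -6.0000 6.0000]
Step 6: x=[8.0000 11.0000 20.0000 26.0000] v=[0.0000 -6.0000 6.0000 0.0000]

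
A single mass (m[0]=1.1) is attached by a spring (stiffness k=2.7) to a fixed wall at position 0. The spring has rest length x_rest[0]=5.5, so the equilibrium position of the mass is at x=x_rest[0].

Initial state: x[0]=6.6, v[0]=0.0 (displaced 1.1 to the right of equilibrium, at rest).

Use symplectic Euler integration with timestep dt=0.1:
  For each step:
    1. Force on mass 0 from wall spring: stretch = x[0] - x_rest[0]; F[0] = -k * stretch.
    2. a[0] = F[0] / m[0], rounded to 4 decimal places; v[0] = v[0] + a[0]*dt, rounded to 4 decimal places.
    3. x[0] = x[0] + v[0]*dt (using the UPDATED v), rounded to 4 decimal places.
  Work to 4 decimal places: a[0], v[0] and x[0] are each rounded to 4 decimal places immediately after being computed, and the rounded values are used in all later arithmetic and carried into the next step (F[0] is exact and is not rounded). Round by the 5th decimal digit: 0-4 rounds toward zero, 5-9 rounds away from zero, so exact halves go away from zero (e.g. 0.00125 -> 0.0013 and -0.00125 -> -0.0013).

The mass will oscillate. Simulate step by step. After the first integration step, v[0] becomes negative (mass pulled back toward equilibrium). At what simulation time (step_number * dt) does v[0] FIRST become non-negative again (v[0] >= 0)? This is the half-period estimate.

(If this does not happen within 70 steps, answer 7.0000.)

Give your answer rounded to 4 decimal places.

Answer: 2.1000

Derivation:
Step 0: x=[6.6000] v=[0.0000]
Step 1: x=[6.5730] v=[-0.2700]
Step 2: x=[6.5197] v=[-0.5334]
Step 3: x=[6.4413] v=[-0.7837]
Step 4: x=[6.3398] v=[-1.0148]
Step 5: x=[6.2177] v=[-1.2209]
Step 6: x=[6.0780] v=[-1.3971]
Step 7: x=[5.9241] v=[-1.5390]
Step 8: x=[5.7598] v=[-1.6431]
Step 9: x=[5.5891] v=[-1.7069]
Step 10: x=[5.4162] v=[-1.7288]
Step 11: x=[5.2454] v=[-1.7082]
Step 12: x=[5.0808] v=[-1.6457]
Step 13: x=[4.9265] v=[-1.5428]
Step 14: x=[4.7863] v=[-1.4020]
Step 15: x=[4.6636] v=[-1.2268]
Step 16: x=[4.5615] v=[-1.0215]
Step 17: x=[4.4824] v=[-0.7911]
Step 18: x=[4.4283] v=[-0.5413]
Step 19: x=[4.4005] v=[-0.2783]
Step 20: x=[4.3997] v=[-0.0084]
Step 21: x=[4.4259] v=[0.2617]
First v>=0 after going negative at step 21, time=2.1000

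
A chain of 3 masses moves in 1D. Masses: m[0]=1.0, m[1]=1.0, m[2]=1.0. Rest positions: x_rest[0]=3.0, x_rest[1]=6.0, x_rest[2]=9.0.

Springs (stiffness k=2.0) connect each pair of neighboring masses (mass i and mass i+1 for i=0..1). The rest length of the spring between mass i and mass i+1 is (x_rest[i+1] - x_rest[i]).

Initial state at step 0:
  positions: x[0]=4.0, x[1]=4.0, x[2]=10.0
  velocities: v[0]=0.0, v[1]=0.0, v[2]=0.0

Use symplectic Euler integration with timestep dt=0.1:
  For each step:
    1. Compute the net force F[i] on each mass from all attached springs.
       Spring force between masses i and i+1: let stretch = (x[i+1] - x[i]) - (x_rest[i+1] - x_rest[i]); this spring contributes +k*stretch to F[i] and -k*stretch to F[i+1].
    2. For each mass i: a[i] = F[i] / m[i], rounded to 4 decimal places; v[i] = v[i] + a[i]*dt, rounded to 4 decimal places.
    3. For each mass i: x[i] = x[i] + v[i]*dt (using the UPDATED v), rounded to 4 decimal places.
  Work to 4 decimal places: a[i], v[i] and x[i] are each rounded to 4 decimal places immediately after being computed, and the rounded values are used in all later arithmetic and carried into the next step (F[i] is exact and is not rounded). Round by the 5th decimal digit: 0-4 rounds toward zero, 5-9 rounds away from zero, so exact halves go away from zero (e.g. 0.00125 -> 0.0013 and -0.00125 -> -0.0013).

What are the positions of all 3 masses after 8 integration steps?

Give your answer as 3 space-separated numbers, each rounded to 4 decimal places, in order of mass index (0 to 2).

Answer: 2.5025 6.9953 8.5025

Derivation:
Step 0: x=[4.0000 4.0000 10.0000] v=[0.0000 0.0000 0.0000]
Step 1: x=[3.9400 4.1200 9.9400] v=[-0.6000 1.2000 -0.6000]
Step 2: x=[3.8236 4.3528 9.8236] v=[-1.1640 2.3280 -1.1640]
Step 3: x=[3.6578 4.6844 9.6578] v=[-1.6582 3.3163 -1.6582]
Step 4: x=[3.4525 5.0950 9.4525] v=[-2.0529 4.1057 -2.0529]
Step 5: x=[3.2201 5.5599 9.2201] v=[-2.3244 4.6487 -2.3244]
Step 6: x=[2.9745 6.0512 8.9745] v=[-2.4564 4.9128 -2.4564]
Step 7: x=[2.7304 6.5394 8.7304] v=[-2.4411 4.8821 -2.4411]
Step 8: x=[2.5025 6.9953 8.5025] v=[-2.2793 4.5585 -2.2793]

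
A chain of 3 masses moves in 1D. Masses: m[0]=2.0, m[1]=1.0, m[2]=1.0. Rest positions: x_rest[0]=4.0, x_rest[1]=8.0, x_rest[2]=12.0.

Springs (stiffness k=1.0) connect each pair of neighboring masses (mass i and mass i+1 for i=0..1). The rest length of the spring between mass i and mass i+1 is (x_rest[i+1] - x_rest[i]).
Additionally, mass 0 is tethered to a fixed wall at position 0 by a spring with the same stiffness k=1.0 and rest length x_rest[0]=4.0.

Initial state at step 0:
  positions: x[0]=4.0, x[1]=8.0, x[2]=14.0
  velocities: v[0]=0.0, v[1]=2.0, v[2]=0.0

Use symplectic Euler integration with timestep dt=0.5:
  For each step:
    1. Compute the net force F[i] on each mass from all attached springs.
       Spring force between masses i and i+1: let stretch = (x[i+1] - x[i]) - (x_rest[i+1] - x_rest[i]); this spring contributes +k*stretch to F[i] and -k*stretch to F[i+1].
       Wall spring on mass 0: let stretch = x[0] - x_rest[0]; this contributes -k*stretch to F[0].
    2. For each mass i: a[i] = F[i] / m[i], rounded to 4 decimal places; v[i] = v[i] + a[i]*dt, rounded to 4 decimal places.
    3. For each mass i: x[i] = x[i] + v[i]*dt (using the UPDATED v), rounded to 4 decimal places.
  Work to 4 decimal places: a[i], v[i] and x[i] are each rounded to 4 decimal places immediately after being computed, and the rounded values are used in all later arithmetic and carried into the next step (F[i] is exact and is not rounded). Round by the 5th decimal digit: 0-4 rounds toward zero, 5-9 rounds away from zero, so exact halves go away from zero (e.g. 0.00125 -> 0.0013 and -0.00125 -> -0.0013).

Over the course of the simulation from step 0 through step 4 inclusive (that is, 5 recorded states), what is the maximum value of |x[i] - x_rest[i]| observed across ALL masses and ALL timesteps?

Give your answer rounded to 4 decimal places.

Answer: 2.7344

Derivation:
Step 0: x=[4.0000 8.0000 14.0000] v=[0.0000 2.0000 0.0000]
Step 1: x=[4.0000 9.5000 13.5000] v=[0.0000 3.0000 -1.0000]
Step 2: x=[4.1875 10.6250 13.0000] v=[0.3750 2.2500 -1.0000]
Step 3: x=[4.6563 10.7344 12.9063] v=[0.9375 0.2188 -0.1875]
Step 4: x=[5.3028 9.8673 13.2696] v=[1.2930 -1.7343 0.7266]
Max displacement = 2.7344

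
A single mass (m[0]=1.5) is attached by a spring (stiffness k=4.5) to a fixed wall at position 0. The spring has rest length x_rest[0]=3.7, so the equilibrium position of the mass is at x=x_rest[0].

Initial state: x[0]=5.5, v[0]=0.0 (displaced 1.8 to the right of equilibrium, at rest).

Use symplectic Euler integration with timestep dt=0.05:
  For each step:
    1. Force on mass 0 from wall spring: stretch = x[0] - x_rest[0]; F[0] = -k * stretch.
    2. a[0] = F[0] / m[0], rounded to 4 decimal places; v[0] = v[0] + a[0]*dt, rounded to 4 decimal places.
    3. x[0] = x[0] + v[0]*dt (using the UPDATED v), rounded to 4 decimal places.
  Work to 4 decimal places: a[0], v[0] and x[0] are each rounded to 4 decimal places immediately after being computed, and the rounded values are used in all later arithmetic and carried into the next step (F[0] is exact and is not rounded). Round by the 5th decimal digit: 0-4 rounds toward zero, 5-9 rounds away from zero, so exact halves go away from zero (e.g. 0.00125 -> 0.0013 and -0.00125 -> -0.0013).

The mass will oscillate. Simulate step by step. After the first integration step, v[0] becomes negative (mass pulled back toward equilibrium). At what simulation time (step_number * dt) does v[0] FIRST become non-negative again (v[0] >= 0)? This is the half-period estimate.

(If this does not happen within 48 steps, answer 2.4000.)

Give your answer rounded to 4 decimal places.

Answer: 1.8500

Derivation:
Step 0: x=[5.5000] v=[0.0000]
Step 1: x=[5.4865] v=[-0.2700]
Step 2: x=[5.4596] v=[-0.5380]
Step 3: x=[5.4195] v=[-0.8019]
Step 4: x=[5.3665] v=[-1.0598]
Step 5: x=[5.3010] v=[-1.3098]
Step 6: x=[5.2235] v=[-1.5500]
Step 7: x=[5.1346] v=[-1.7785]
Step 8: x=[5.0349] v=[-1.9937]
Step 9: x=[4.9252] v=[-2.1939]
Step 10: x=[4.8063] v=[-2.3777]
Step 11: x=[4.6791] v=[-2.5436]
Step 12: x=[4.5446] v=[-2.6905]
Step 13: x=[4.4037] v=[-2.8172]
Step 14: x=[4.2576] v=[-2.9228]
Step 15: x=[4.1073] v=[-3.0064]
Step 16: x=[3.9539] v=[-3.0675]
Step 17: x=[3.7986] v=[-3.1056]
Step 18: x=[3.6426] v=[-3.1204]
Step 19: x=[3.4870] v=[-3.1118]
Step 20: x=[3.3330] v=[-3.0799]
Step 21: x=[3.1818] v=[-3.0249]
Step 22: x=[3.0344] v=[-2.9472]
Step 23: x=[2.8920] v=[-2.8474]
Step 24: x=[2.7557] v=[-2.7262]
Step 25: x=[2.6265] v=[-2.5846]
Step 26: x=[2.5053] v=[-2.4236]
Step 27: x=[2.3931] v=[-2.2444]
Step 28: x=[2.2907] v=[-2.0484]
Step 29: x=[2.1989] v=[-1.8370]
Step 30: x=[2.1183] v=[-1.6118]
Step 31: x=[2.0496] v=[-1.3745]
Step 32: x=[1.9933] v=[-1.1269]
Step 33: x=[1.9498] v=[-0.8709]
Step 34: x=[1.9194] v=[-0.6084]
Step 35: x=[1.9023] v=[-0.3413]
Step 36: x=[1.8987] v=[-0.0716]
Step 37: x=[1.9086] v=[0.1986]
First v>=0 after going negative at step 37, time=1.8500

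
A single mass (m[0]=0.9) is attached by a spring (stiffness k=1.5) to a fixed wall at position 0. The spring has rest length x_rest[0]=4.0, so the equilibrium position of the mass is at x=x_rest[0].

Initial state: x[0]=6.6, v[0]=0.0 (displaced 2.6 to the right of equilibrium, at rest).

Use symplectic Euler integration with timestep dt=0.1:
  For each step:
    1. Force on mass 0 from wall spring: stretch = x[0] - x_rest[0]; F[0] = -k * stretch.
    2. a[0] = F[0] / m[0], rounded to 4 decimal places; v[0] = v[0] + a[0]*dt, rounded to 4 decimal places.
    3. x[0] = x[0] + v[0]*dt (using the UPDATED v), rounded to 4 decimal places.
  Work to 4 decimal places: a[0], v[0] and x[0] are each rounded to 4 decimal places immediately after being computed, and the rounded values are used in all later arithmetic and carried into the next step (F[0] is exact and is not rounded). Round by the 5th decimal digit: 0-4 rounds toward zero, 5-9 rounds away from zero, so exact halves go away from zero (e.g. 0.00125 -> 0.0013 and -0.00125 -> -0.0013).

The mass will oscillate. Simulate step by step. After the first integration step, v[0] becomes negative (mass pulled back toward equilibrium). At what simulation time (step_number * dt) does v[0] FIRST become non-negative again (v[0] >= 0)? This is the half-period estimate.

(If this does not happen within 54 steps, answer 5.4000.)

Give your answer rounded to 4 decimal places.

Answer: 2.5000

Derivation:
Step 0: x=[6.6000] v=[0.0000]
Step 1: x=[6.5567] v=[-0.4333]
Step 2: x=[6.4708] v=[-0.8594]
Step 3: x=[6.3437] v=[-1.2712]
Step 4: x=[6.1775] v=[-1.6618]
Step 5: x=[5.9750] v=[-2.0247]
Step 6: x=[5.7396] v=[-2.3539]
Step 7: x=[5.4752] v=[-2.6438]
Step 8: x=[5.1862] v=[-2.8897]
Step 9: x=[4.8775] v=[-3.0874]
Step 10: x=[4.5541] v=[-3.2337]
Step 11: x=[4.2215] v=[-3.3261]
Step 12: x=[3.8852] v=[-3.3630]
Step 13: x=[3.5508] v=[-3.3439]
Step 14: x=[3.2239] v=[-3.2690]
Step 15: x=[2.9099] v=[-3.1397]
Step 16: x=[2.6141] v=[-2.9580]
Step 17: x=[2.3414] v=[-2.7270]
Step 18: x=[2.0963] v=[-2.4506]
Step 19: x=[1.8830] v=[-2.1333]
Step 20: x=[1.7050] v=[-1.7805]
Step 21: x=[1.5652] v=[-1.3980]
Step 22: x=[1.4660] v=[-0.9922]
Step 23: x=[1.4090] v=[-0.5699]
Step 24: x=[1.3952] v=[-0.1381]
Step 25: x=[1.4248] v=[0.2960]
First v>=0 after going negative at step 25, time=2.5000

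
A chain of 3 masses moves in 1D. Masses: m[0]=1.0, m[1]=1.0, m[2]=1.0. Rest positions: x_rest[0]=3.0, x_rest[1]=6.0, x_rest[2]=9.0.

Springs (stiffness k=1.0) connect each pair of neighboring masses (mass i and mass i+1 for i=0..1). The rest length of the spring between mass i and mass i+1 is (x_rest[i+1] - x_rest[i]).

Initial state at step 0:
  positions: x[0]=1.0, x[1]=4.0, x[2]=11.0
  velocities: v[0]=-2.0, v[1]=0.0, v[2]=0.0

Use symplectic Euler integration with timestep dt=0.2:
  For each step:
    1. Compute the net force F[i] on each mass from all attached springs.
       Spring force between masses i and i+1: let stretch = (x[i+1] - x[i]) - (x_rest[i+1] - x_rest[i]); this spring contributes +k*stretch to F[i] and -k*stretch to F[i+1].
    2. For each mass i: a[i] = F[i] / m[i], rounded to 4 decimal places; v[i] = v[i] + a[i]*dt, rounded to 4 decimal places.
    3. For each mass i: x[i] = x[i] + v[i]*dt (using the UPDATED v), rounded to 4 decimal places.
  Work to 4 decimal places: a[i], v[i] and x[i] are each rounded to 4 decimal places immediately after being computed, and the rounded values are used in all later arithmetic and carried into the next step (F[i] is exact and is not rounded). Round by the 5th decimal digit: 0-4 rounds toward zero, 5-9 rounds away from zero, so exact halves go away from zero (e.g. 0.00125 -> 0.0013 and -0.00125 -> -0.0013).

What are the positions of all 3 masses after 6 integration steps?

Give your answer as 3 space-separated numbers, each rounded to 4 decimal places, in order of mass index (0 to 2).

Step 0: x=[1.0000 4.0000 11.0000] v=[-2.0000 0.0000 0.0000]
Step 1: x=[0.6000 4.1600 10.8400] v=[-2.0000 0.8000 -0.8000]
Step 2: x=[0.2224 4.4448 10.5328] v=[-1.8880 1.4240 -1.5360]
Step 3: x=[-0.1063 4.8042 10.1021] v=[-1.6435 1.7971 -2.1536]
Step 4: x=[-0.3586 5.1791 9.5795] v=[-1.2614 1.8746 -2.6132]
Step 5: x=[-0.5094 5.5085 9.0008] v=[-0.7539 1.6471 -2.8933]
Step 6: x=[-0.5395 5.7369 8.4024] v=[-0.1503 1.1420 -2.9918]

Answer: -0.5395 5.7369 8.4024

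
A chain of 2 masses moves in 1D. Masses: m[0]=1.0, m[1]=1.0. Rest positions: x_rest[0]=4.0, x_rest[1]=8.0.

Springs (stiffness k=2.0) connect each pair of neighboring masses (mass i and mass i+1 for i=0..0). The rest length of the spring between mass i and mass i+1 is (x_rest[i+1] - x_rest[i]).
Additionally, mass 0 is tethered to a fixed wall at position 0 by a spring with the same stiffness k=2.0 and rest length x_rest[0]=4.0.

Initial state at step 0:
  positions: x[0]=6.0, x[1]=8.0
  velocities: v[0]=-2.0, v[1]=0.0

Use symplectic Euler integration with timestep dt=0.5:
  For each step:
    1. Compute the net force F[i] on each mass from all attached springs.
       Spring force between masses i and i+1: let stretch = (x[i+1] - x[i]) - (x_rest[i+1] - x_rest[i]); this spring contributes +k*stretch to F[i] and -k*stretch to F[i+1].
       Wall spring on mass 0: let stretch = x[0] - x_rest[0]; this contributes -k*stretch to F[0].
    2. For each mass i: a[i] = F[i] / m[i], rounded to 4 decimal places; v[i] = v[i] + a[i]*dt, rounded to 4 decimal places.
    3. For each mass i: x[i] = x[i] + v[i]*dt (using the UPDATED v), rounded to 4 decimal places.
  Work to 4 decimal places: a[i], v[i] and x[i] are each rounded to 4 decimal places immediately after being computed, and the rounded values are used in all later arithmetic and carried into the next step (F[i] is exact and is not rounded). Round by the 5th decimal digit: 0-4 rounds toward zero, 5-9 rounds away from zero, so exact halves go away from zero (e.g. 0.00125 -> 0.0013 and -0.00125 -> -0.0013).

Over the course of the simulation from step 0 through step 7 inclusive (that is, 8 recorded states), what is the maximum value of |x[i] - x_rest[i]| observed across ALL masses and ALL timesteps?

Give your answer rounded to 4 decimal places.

Answer: 2.8906

Derivation:
Step 0: x=[6.0000 8.0000] v=[-2.0000 0.0000]
Step 1: x=[3.0000 9.0000] v=[-6.0000 2.0000]
Step 2: x=[1.5000 9.0000] v=[-3.0000 0.0000]
Step 3: x=[3.0000 7.2500] v=[3.0000 -3.5000]
Step 4: x=[5.1250 5.3750] v=[4.2500 -3.7500]
Step 5: x=[4.8125 5.3750] v=[-0.6250 0.0000]
Step 6: x=[2.3750 7.0938] v=[-4.8750 3.4375]
Step 7: x=[1.1094 8.4532] v=[-2.5312 2.7187]
Max displacement = 2.8906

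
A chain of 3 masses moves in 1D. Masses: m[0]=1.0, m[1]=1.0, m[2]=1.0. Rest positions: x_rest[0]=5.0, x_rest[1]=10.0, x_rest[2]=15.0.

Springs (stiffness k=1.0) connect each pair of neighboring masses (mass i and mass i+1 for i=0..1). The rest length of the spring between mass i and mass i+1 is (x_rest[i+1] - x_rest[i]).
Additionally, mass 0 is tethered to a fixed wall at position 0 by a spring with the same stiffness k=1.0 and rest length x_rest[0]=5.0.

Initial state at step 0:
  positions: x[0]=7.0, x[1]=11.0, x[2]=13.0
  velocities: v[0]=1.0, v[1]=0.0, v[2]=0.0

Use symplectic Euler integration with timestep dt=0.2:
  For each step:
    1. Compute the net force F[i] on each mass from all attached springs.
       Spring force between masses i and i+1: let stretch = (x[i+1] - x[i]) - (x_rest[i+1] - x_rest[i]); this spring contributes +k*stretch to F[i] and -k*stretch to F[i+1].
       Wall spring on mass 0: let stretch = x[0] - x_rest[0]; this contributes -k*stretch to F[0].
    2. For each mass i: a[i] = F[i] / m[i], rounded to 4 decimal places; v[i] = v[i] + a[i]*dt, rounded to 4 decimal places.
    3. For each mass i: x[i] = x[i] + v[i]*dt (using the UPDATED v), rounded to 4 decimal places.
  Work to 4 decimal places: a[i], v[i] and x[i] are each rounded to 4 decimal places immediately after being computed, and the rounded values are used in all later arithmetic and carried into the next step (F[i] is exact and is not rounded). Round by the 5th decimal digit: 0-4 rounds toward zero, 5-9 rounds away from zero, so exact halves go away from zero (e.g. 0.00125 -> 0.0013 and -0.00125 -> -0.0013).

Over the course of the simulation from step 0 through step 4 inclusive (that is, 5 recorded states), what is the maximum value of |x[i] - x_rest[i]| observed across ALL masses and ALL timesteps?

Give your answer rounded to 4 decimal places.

Step 0: x=[7.0000 11.0000 13.0000] v=[1.0000 0.0000 0.0000]
Step 1: x=[7.0800 10.9200 13.1200] v=[0.4000 -0.4000 0.6000]
Step 2: x=[7.0304 10.7744 13.3520] v=[-0.2480 -0.7280 1.1600]
Step 3: x=[6.8493 10.5821 13.6809] v=[-0.9053 -0.9613 1.6445]
Step 4: x=[6.5436 10.3645 14.0858] v=[-1.5286 -1.0881 2.0247]
Max displacement = 2.0800

Answer: 2.0800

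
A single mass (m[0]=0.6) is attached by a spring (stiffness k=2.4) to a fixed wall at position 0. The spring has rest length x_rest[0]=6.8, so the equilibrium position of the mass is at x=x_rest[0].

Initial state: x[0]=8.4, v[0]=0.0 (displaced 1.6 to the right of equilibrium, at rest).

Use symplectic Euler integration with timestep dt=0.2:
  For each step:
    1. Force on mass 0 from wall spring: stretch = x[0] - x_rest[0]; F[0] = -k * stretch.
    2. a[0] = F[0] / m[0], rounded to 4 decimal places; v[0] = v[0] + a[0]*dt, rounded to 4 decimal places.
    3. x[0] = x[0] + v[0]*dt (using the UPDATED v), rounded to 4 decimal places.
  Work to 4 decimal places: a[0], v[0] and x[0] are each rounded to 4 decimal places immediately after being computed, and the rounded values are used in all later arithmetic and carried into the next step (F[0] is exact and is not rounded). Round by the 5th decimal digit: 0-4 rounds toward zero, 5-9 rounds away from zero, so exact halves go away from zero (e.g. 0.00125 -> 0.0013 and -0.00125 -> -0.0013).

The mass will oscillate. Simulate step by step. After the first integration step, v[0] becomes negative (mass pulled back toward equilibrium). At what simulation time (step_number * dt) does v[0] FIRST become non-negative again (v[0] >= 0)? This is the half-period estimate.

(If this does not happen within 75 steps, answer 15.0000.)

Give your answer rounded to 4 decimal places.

Step 0: x=[8.4000] v=[0.0000]
Step 1: x=[8.1440] v=[-1.2800]
Step 2: x=[7.6730] v=[-2.3552]
Step 3: x=[7.0623] v=[-3.0536]
Step 4: x=[6.4096] v=[-3.2634]
Step 5: x=[5.8194] v=[-2.9511]
Step 6: x=[5.3861] v=[-2.1666]
Step 7: x=[5.1790] v=[-1.0355]
Step 8: x=[5.2313] v=[0.2613]
First v>=0 after going negative at step 8, time=1.6000

Answer: 1.6000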